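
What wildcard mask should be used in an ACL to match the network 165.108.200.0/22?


Subnet mask: 255.255.252.0
Wildcard = 255.255.255.255 - subnet mask
255 - 255 = 0
255 - 255 = 0
255 - 252 = 3
255 - 0 = 255
Wildcard: 0.0.3.255


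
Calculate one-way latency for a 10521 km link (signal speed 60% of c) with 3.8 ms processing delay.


Speed = 0.6 * 3e5 km/s = 180000 km/s
Propagation delay = 10521 / 180000 = 0.0585 s = 58.45 ms
Processing delay = 3.8 ms
Total one-way latency = 62.25 ms


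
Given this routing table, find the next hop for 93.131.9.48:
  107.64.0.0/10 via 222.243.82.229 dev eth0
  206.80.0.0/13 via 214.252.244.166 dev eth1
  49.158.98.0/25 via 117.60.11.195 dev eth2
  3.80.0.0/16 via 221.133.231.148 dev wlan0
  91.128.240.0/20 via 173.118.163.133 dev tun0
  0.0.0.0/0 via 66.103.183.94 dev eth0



Longest prefix match for 93.131.9.48:
  /10 107.64.0.0: no
  /13 206.80.0.0: no
  /25 49.158.98.0: no
  /16 3.80.0.0: no
  /20 91.128.240.0: no
  /0 0.0.0.0: MATCH
Selected: next-hop 66.103.183.94 via eth0 (matched /0)


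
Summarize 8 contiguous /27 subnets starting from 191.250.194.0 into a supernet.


Original prefix: /27
Number of subnets: 8 = 2^3
New prefix = 27 - 3 = 24
Supernet: 191.250.194.0/24


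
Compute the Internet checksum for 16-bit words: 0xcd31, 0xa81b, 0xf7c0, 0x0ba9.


Sum all words (with carry folding):
+ 0xcd31 = 0xcd31
+ 0xa81b = 0x754d
+ 0xf7c0 = 0x6d0e
+ 0x0ba9 = 0x78b7
One's complement: ~0x78b7
Checksum = 0x8748


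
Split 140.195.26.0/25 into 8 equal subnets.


New prefix = 25 + 3 = 28
Each subnet has 16 addresses
  140.195.26.0/28
  140.195.26.16/28
  140.195.26.32/28
  140.195.26.48/28
  140.195.26.64/28
  140.195.26.80/28
  140.195.26.96/28
  140.195.26.112/28
Subnets: 140.195.26.0/28, 140.195.26.16/28, 140.195.26.32/28, 140.195.26.48/28, 140.195.26.64/28, 140.195.26.80/28, 140.195.26.96/28, 140.195.26.112/28


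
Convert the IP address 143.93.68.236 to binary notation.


143 = 10001111
93 = 01011101
68 = 01000100
236 = 11101100
Binary: 10001111.01011101.01000100.11101100


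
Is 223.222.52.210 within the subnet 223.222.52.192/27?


Subnet network: 223.222.52.192
Test IP AND mask: 223.222.52.192
Yes, 223.222.52.210 is in 223.222.52.192/27


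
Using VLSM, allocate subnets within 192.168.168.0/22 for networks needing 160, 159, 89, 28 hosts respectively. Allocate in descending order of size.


160 hosts -> /24 (254 usable): 192.168.168.0/24
159 hosts -> /24 (254 usable): 192.168.169.0/24
89 hosts -> /25 (126 usable): 192.168.170.0/25
28 hosts -> /27 (30 usable): 192.168.170.128/27
Allocation: 192.168.168.0/24 (160 hosts, 254 usable); 192.168.169.0/24 (159 hosts, 254 usable); 192.168.170.0/25 (89 hosts, 126 usable); 192.168.170.128/27 (28 hosts, 30 usable)


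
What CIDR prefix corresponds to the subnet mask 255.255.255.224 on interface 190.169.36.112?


Binary: 11111111.11111111.11111111.11100000
Count leading 1s
Prefix: /27


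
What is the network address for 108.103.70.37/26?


IP:   01101100.01100111.01000110.00100101
Mask: 11111111.11111111.11111111.11000000
AND operation:
Net:  01101100.01100111.01000110.00000000
Network: 108.103.70.0/26


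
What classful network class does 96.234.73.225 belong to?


First octet: 96
Binary: 01100000
0xxxxxxx -> Class A (1-126)
Class A, default mask 255.0.0.0 (/8)


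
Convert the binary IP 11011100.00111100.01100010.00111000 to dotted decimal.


11011100 = 220
00111100 = 60
01100010 = 98
00111000 = 56
IP: 220.60.98.56


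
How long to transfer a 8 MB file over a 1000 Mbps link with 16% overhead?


Effective throughput = 1000 * (1 - 16/100) = 840 Mbps
File size in Mb = 8 * 8 = 64 Mb
Time = 64 / 840
Time = 0.0762 seconds


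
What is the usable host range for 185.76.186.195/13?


Network: 185.72.0.0
Broadcast: 185.79.255.255
First usable = network + 1
Last usable = broadcast - 1
Range: 185.72.0.1 to 185.79.255.254


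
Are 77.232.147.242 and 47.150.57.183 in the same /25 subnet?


Mask: 255.255.255.128
77.232.147.242 AND mask = 77.232.147.128
47.150.57.183 AND mask = 47.150.57.128
No, different subnets (77.232.147.128 vs 47.150.57.128)


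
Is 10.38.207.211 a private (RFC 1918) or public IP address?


RFC 1918 private ranges:
  10.0.0.0/8 (10.0.0.0 - 10.255.255.255)
  172.16.0.0/12 (172.16.0.0 - 172.31.255.255)
  192.168.0.0/16 (192.168.0.0 - 192.168.255.255)
Private (in 10.0.0.0/8)


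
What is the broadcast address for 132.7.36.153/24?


Network: 132.7.36.0/24
Host bits = 8
Set all host bits to 1:
Broadcast: 132.7.36.255


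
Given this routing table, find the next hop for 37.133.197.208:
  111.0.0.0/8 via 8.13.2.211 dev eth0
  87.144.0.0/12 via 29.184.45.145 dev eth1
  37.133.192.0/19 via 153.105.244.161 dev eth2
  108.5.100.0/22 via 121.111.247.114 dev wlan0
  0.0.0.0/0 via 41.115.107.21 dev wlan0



Longest prefix match for 37.133.197.208:
  /8 111.0.0.0: no
  /12 87.144.0.0: no
  /19 37.133.192.0: MATCH
  /22 108.5.100.0: no
  /0 0.0.0.0: MATCH
Selected: next-hop 153.105.244.161 via eth2 (matched /19)


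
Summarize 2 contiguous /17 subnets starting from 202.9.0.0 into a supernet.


Original prefix: /17
Number of subnets: 2 = 2^1
New prefix = 17 - 1 = 16
Supernet: 202.9.0.0/16


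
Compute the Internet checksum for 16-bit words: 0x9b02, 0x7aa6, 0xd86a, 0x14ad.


Sum all words (with carry folding):
+ 0x9b02 = 0x9b02
+ 0x7aa6 = 0x15a9
+ 0xd86a = 0xee13
+ 0x14ad = 0x02c1
One's complement: ~0x02c1
Checksum = 0xfd3e


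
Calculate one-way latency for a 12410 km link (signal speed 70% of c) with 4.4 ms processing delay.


Speed = 0.7 * 3e5 km/s = 210000 km/s
Propagation delay = 12410 / 210000 = 0.0591 s = 59.0952 ms
Processing delay = 4.4 ms
Total one-way latency = 63.4952 ms


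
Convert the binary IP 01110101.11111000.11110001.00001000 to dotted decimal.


01110101 = 117
11111000 = 248
11110001 = 241
00001000 = 8
IP: 117.248.241.8


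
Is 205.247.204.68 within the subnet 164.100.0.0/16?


Subnet network: 164.100.0.0
Test IP AND mask: 205.247.0.0
No, 205.247.204.68 is not in 164.100.0.0/16


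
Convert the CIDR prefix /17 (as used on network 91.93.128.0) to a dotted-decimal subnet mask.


/17 means 17 network bits, 15 host bits
Binary: 11111111111111111000000000000000
Mask: 255.255.128.0


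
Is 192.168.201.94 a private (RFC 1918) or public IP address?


RFC 1918 private ranges:
  10.0.0.0/8 (10.0.0.0 - 10.255.255.255)
  172.16.0.0/12 (172.16.0.0 - 172.31.255.255)
  192.168.0.0/16 (192.168.0.0 - 192.168.255.255)
Private (in 192.168.0.0/16)


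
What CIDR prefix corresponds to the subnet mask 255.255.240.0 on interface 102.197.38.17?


Binary: 11111111.11111111.11110000.00000000
Count leading 1s
Prefix: /20


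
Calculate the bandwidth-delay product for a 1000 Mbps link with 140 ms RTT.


BDP = bandwidth * RTT
= 1000 Mbps * 140 ms
= 1000 * 1e6 * 140 / 1000 bits
= 140000000 bits
= 17500000 bytes
= 17089.8438 KB
BDP = 140000000 bits (17500000 bytes)


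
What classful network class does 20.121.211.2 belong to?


First octet: 20
Binary: 00010100
0xxxxxxx -> Class A (1-126)
Class A, default mask 255.0.0.0 (/8)


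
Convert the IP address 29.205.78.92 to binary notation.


29 = 00011101
205 = 11001101
78 = 01001110
92 = 01011100
Binary: 00011101.11001101.01001110.01011100


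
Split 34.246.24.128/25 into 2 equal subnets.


New prefix = 25 + 1 = 26
Each subnet has 64 addresses
  34.246.24.128/26
  34.246.24.192/26
Subnets: 34.246.24.128/26, 34.246.24.192/26


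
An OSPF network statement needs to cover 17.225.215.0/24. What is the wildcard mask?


Subnet mask: 255.255.255.0
Wildcard = 255.255.255.255 - subnet mask
255 - 255 = 0
255 - 255 = 0
255 - 255 = 0
255 - 0 = 255
Wildcard: 0.0.0.255


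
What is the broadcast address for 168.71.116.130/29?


Network: 168.71.116.128/29
Host bits = 3
Set all host bits to 1:
Broadcast: 168.71.116.135


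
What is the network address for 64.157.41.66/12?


IP:   01000000.10011101.00101001.01000010
Mask: 11111111.11110000.00000000.00000000
AND operation:
Net:  01000000.10010000.00000000.00000000
Network: 64.144.0.0/12


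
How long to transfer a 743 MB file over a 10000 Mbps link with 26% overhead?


Effective throughput = 10000 * (1 - 26/100) = 7400 Mbps
File size in Mb = 743 * 8 = 5944 Mb
Time = 5944 / 7400
Time = 0.8032 seconds


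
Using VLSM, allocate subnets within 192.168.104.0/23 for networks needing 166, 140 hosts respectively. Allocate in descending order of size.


166 hosts -> /24 (254 usable): 192.168.104.0/24
140 hosts -> /24 (254 usable): 192.168.105.0/24
Allocation: 192.168.104.0/24 (166 hosts, 254 usable); 192.168.105.0/24 (140 hosts, 254 usable)


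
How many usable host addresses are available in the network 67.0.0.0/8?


Host bits = 32 - 8 = 24
Total addresses = 2^24 = 16777216
Usable = total - 2 (network and broadcast)
Usable hosts: 16777214


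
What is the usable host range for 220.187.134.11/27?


Network: 220.187.134.0
Broadcast: 220.187.134.31
First usable = network + 1
Last usable = broadcast - 1
Range: 220.187.134.1 to 220.187.134.30


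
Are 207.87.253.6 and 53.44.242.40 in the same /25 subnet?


Mask: 255.255.255.128
207.87.253.6 AND mask = 207.87.253.0
53.44.242.40 AND mask = 53.44.242.0
No, different subnets (207.87.253.0 vs 53.44.242.0)


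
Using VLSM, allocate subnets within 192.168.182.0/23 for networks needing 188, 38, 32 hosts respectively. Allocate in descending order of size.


188 hosts -> /24 (254 usable): 192.168.182.0/24
38 hosts -> /26 (62 usable): 192.168.183.0/26
32 hosts -> /26 (62 usable): 192.168.183.64/26
Allocation: 192.168.182.0/24 (188 hosts, 254 usable); 192.168.183.0/26 (38 hosts, 62 usable); 192.168.183.64/26 (32 hosts, 62 usable)


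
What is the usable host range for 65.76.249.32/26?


Network: 65.76.249.0
Broadcast: 65.76.249.63
First usable = network + 1
Last usable = broadcast - 1
Range: 65.76.249.1 to 65.76.249.62


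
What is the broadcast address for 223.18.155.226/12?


Network: 223.16.0.0/12
Host bits = 20
Set all host bits to 1:
Broadcast: 223.31.255.255


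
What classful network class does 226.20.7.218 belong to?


First octet: 226
Binary: 11100010
1110xxxx -> Class D (224-239)
Class D (multicast), default mask N/A


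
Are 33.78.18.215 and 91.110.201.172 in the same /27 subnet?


Mask: 255.255.255.224
33.78.18.215 AND mask = 33.78.18.192
91.110.201.172 AND mask = 91.110.201.160
No, different subnets (33.78.18.192 vs 91.110.201.160)


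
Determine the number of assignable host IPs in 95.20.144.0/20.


Host bits = 32 - 20 = 12
Total addresses = 2^12 = 4096
Usable = total - 2 (network and broadcast)
Usable hosts: 4094


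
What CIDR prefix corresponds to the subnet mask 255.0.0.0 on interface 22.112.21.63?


Binary: 11111111.00000000.00000000.00000000
Count leading 1s
Prefix: /8


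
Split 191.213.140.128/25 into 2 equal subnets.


New prefix = 25 + 1 = 26
Each subnet has 64 addresses
  191.213.140.128/26
  191.213.140.192/26
Subnets: 191.213.140.128/26, 191.213.140.192/26


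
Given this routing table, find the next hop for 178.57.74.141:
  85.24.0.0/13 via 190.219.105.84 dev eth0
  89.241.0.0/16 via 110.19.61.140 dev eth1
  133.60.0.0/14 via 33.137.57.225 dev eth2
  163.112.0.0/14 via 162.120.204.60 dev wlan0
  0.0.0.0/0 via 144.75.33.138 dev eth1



Longest prefix match for 178.57.74.141:
  /13 85.24.0.0: no
  /16 89.241.0.0: no
  /14 133.60.0.0: no
  /14 163.112.0.0: no
  /0 0.0.0.0: MATCH
Selected: next-hop 144.75.33.138 via eth1 (matched /0)


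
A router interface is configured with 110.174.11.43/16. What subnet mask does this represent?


/16 means 16 network bits, 16 host bits
Binary: 11111111111111110000000000000000
Mask: 255.255.0.0


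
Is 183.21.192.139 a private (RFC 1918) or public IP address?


RFC 1918 private ranges:
  10.0.0.0/8 (10.0.0.0 - 10.255.255.255)
  172.16.0.0/12 (172.16.0.0 - 172.31.255.255)
  192.168.0.0/16 (192.168.0.0 - 192.168.255.255)
Public (not in any RFC 1918 range)


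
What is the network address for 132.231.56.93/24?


IP:   10000100.11100111.00111000.01011101
Mask: 11111111.11111111.11111111.00000000
AND operation:
Net:  10000100.11100111.00111000.00000000
Network: 132.231.56.0/24


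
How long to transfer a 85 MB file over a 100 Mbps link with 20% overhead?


Effective throughput = 100 * (1 - 20/100) = 80 Mbps
File size in Mb = 85 * 8 = 680 Mb
Time = 680 / 80
Time = 8.5 seconds


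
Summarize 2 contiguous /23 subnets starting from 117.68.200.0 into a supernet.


Original prefix: /23
Number of subnets: 2 = 2^1
New prefix = 23 - 1 = 22
Supernet: 117.68.200.0/22


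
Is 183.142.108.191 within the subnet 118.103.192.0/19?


Subnet network: 118.103.192.0
Test IP AND mask: 183.142.96.0
No, 183.142.108.191 is not in 118.103.192.0/19


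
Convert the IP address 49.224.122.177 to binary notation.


49 = 00110001
224 = 11100000
122 = 01111010
177 = 10110001
Binary: 00110001.11100000.01111010.10110001


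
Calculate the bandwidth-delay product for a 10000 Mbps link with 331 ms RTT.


BDP = bandwidth * RTT
= 10000 Mbps * 331 ms
= 10000 * 1e6 * 331 / 1000 bits
= 3310000000 bits
= 413750000 bytes
= 404052.7344 KB
BDP = 3310000000 bits (413750000 bytes)


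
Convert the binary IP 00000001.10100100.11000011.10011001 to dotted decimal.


00000001 = 1
10100100 = 164
11000011 = 195
10011001 = 153
IP: 1.164.195.153


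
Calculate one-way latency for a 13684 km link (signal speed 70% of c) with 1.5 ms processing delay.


Speed = 0.7 * 3e5 km/s = 210000 km/s
Propagation delay = 13684 / 210000 = 0.0652 s = 65.1619 ms
Processing delay = 1.5 ms
Total one-way latency = 66.6619 ms


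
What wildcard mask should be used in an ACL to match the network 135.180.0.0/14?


Subnet mask: 255.252.0.0
Wildcard = 255.255.255.255 - subnet mask
255 - 255 = 0
255 - 252 = 3
255 - 0 = 255
255 - 0 = 255
Wildcard: 0.3.255.255


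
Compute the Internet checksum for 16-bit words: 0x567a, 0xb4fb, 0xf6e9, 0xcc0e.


Sum all words (with carry folding):
+ 0x567a = 0x567a
+ 0xb4fb = 0x0b76
+ 0xf6e9 = 0x0260
+ 0xcc0e = 0xce6e
One's complement: ~0xce6e
Checksum = 0x3191


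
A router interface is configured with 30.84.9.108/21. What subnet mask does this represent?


/21 means 21 network bits, 11 host bits
Binary: 11111111111111111111100000000000
Mask: 255.255.248.0


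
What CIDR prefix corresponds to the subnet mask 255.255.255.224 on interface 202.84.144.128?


Binary: 11111111.11111111.11111111.11100000
Count leading 1s
Prefix: /27


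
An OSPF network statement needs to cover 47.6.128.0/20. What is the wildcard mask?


Subnet mask: 255.255.240.0
Wildcard = 255.255.255.255 - subnet mask
255 - 255 = 0
255 - 255 = 0
255 - 240 = 15
255 - 0 = 255
Wildcard: 0.0.15.255


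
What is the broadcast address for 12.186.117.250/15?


Network: 12.186.0.0/15
Host bits = 17
Set all host bits to 1:
Broadcast: 12.187.255.255


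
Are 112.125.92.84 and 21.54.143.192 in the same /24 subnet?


Mask: 255.255.255.0
112.125.92.84 AND mask = 112.125.92.0
21.54.143.192 AND mask = 21.54.143.0
No, different subnets (112.125.92.0 vs 21.54.143.0)


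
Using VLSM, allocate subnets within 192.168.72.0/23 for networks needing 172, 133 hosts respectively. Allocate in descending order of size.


172 hosts -> /24 (254 usable): 192.168.72.0/24
133 hosts -> /24 (254 usable): 192.168.73.0/24
Allocation: 192.168.72.0/24 (172 hosts, 254 usable); 192.168.73.0/24 (133 hosts, 254 usable)


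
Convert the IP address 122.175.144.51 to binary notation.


122 = 01111010
175 = 10101111
144 = 10010000
51 = 00110011
Binary: 01111010.10101111.10010000.00110011


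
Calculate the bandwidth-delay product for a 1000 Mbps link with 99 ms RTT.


BDP = bandwidth * RTT
= 1000 Mbps * 99 ms
= 1000 * 1e6 * 99 / 1000 bits
= 99000000 bits
= 12375000 bytes
= 12084.9609 KB
BDP = 99000000 bits (12375000 bytes)


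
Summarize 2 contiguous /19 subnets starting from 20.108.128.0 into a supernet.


Original prefix: /19
Number of subnets: 2 = 2^1
New prefix = 19 - 1 = 18
Supernet: 20.108.128.0/18


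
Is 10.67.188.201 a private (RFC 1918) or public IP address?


RFC 1918 private ranges:
  10.0.0.0/8 (10.0.0.0 - 10.255.255.255)
  172.16.0.0/12 (172.16.0.0 - 172.31.255.255)
  192.168.0.0/16 (192.168.0.0 - 192.168.255.255)
Private (in 10.0.0.0/8)


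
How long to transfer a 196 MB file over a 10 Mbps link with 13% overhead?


Effective throughput = 10 * (1 - 13/100) = 8.7 Mbps
File size in Mb = 196 * 8 = 1568 Mb
Time = 1568 / 8.7
Time = 180.2299 seconds


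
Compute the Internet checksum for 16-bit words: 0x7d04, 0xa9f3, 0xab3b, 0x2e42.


Sum all words (with carry folding):
+ 0x7d04 = 0x7d04
+ 0xa9f3 = 0x26f8
+ 0xab3b = 0xd233
+ 0x2e42 = 0x0076
One's complement: ~0x0076
Checksum = 0xff89


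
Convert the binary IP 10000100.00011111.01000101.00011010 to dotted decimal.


10000100 = 132
00011111 = 31
01000101 = 69
00011010 = 26
IP: 132.31.69.26


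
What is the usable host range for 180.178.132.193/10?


Network: 180.128.0.0
Broadcast: 180.191.255.255
First usable = network + 1
Last usable = broadcast - 1
Range: 180.128.0.1 to 180.191.255.254


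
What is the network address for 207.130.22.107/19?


IP:   11001111.10000010.00010110.01101011
Mask: 11111111.11111111.11100000.00000000
AND operation:
Net:  11001111.10000010.00000000.00000000
Network: 207.130.0.0/19


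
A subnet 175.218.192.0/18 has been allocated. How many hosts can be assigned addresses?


Host bits = 32 - 18 = 14
Total addresses = 2^14 = 16384
Usable = total - 2 (network and broadcast)
Usable hosts: 16382


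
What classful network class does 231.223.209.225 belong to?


First octet: 231
Binary: 11100111
1110xxxx -> Class D (224-239)
Class D (multicast), default mask N/A


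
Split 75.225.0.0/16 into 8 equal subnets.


New prefix = 16 + 3 = 19
Each subnet has 8192 addresses
  75.225.0.0/19
  75.225.32.0/19
  75.225.64.0/19
  75.225.96.0/19
  75.225.128.0/19
  75.225.160.0/19
  75.225.192.0/19
  75.225.224.0/19
Subnets: 75.225.0.0/19, 75.225.32.0/19, 75.225.64.0/19, 75.225.96.0/19, 75.225.128.0/19, 75.225.160.0/19, 75.225.192.0/19, 75.225.224.0/19


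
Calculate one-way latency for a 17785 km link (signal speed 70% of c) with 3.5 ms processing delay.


Speed = 0.7 * 3e5 km/s = 210000 km/s
Propagation delay = 17785 / 210000 = 0.0847 s = 84.6905 ms
Processing delay = 3.5 ms
Total one-way latency = 88.1905 ms


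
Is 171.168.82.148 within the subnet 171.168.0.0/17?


Subnet network: 171.168.0.0
Test IP AND mask: 171.168.0.0
Yes, 171.168.82.148 is in 171.168.0.0/17


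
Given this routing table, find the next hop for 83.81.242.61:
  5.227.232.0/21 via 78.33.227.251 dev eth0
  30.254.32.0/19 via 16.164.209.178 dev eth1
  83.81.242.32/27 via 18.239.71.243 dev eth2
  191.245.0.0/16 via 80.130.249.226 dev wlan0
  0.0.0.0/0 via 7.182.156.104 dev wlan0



Longest prefix match for 83.81.242.61:
  /21 5.227.232.0: no
  /19 30.254.32.0: no
  /27 83.81.242.32: MATCH
  /16 191.245.0.0: no
  /0 0.0.0.0: MATCH
Selected: next-hop 18.239.71.243 via eth2 (matched /27)


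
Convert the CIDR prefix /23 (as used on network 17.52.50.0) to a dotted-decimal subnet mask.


/23 means 23 network bits, 9 host bits
Binary: 11111111111111111111111000000000
Mask: 255.255.254.0


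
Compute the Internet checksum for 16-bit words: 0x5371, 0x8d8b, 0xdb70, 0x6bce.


Sum all words (with carry folding):
+ 0x5371 = 0x5371
+ 0x8d8b = 0xe0fc
+ 0xdb70 = 0xbc6d
+ 0x6bce = 0x283c
One's complement: ~0x283c
Checksum = 0xd7c3


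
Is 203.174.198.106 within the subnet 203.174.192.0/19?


Subnet network: 203.174.192.0
Test IP AND mask: 203.174.192.0
Yes, 203.174.198.106 is in 203.174.192.0/19


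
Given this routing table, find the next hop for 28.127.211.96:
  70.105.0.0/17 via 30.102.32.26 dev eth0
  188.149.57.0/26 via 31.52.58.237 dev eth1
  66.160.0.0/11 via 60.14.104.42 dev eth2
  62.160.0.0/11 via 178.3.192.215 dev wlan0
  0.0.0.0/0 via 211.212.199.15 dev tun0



Longest prefix match for 28.127.211.96:
  /17 70.105.0.0: no
  /26 188.149.57.0: no
  /11 66.160.0.0: no
  /11 62.160.0.0: no
  /0 0.0.0.0: MATCH
Selected: next-hop 211.212.199.15 via tun0 (matched /0)


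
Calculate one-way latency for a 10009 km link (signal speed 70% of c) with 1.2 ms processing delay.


Speed = 0.7 * 3e5 km/s = 210000 km/s
Propagation delay = 10009 / 210000 = 0.0477 s = 47.6619 ms
Processing delay = 1.2 ms
Total one-way latency = 48.8619 ms


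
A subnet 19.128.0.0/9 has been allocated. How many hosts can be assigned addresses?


Host bits = 32 - 9 = 23
Total addresses = 2^23 = 8388608
Usable = total - 2 (network and broadcast)
Usable hosts: 8388606


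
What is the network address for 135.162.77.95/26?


IP:   10000111.10100010.01001101.01011111
Mask: 11111111.11111111.11111111.11000000
AND operation:
Net:  10000111.10100010.01001101.01000000
Network: 135.162.77.64/26


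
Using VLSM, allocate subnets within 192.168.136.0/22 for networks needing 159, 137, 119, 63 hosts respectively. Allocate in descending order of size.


159 hosts -> /24 (254 usable): 192.168.136.0/24
137 hosts -> /24 (254 usable): 192.168.137.0/24
119 hosts -> /25 (126 usable): 192.168.138.0/25
63 hosts -> /25 (126 usable): 192.168.138.128/25
Allocation: 192.168.136.0/24 (159 hosts, 254 usable); 192.168.137.0/24 (137 hosts, 254 usable); 192.168.138.0/25 (119 hosts, 126 usable); 192.168.138.128/25 (63 hosts, 126 usable)


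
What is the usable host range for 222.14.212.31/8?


Network: 222.0.0.0
Broadcast: 222.255.255.255
First usable = network + 1
Last usable = broadcast - 1
Range: 222.0.0.1 to 222.255.255.254


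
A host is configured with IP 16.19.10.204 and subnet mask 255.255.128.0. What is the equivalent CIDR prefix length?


Binary: 11111111.11111111.10000000.00000000
Count leading 1s
Prefix: /17


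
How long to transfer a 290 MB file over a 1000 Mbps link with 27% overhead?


Effective throughput = 1000 * (1 - 27/100) = 730 Mbps
File size in Mb = 290 * 8 = 2320 Mb
Time = 2320 / 730
Time = 3.1781 seconds


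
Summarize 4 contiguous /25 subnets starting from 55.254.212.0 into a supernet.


Original prefix: /25
Number of subnets: 4 = 2^2
New prefix = 25 - 2 = 23
Supernet: 55.254.212.0/23


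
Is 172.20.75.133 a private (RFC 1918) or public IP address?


RFC 1918 private ranges:
  10.0.0.0/8 (10.0.0.0 - 10.255.255.255)
  172.16.0.0/12 (172.16.0.0 - 172.31.255.255)
  192.168.0.0/16 (192.168.0.0 - 192.168.255.255)
Private (in 172.16.0.0/12)


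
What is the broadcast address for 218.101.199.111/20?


Network: 218.101.192.0/20
Host bits = 12
Set all host bits to 1:
Broadcast: 218.101.207.255


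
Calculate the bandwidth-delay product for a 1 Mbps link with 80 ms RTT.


BDP = bandwidth * RTT
= 1 Mbps * 80 ms
= 1 * 1e6 * 80 / 1000 bits
= 80000 bits
= 10000 bytes
= 9.7656 KB
BDP = 80000 bits (10000 bytes)


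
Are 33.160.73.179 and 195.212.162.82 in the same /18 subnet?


Mask: 255.255.192.0
33.160.73.179 AND mask = 33.160.64.0
195.212.162.82 AND mask = 195.212.128.0
No, different subnets (33.160.64.0 vs 195.212.128.0)


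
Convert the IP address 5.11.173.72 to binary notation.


5 = 00000101
11 = 00001011
173 = 10101101
72 = 01001000
Binary: 00000101.00001011.10101101.01001000


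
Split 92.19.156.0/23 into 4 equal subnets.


New prefix = 23 + 2 = 25
Each subnet has 128 addresses
  92.19.156.0/25
  92.19.156.128/25
  92.19.157.0/25
  92.19.157.128/25
Subnets: 92.19.156.0/25, 92.19.156.128/25, 92.19.157.0/25, 92.19.157.128/25


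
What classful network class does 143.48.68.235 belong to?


First octet: 143
Binary: 10001111
10xxxxxx -> Class B (128-191)
Class B, default mask 255.255.0.0 (/16)


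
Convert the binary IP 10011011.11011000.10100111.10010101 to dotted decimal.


10011011 = 155
11011000 = 216
10100111 = 167
10010101 = 149
IP: 155.216.167.149


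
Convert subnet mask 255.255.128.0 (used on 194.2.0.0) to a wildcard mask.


Subnet mask: 255.255.128.0
Wildcard = 255.255.255.255 - subnet mask
255 - 255 = 0
255 - 255 = 0
255 - 128 = 127
255 - 0 = 255
Wildcard: 0.0.127.255


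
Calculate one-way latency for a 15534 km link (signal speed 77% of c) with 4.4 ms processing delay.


Speed = 0.77 * 3e5 km/s = 231000 km/s
Propagation delay = 15534 / 231000 = 0.0672 s = 67.2468 ms
Processing delay = 4.4 ms
Total one-way latency = 71.6468 ms


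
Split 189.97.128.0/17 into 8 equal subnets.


New prefix = 17 + 3 = 20
Each subnet has 4096 addresses
  189.97.128.0/20
  189.97.144.0/20
  189.97.160.0/20
  189.97.176.0/20
  189.97.192.0/20
  189.97.208.0/20
  189.97.224.0/20
  189.97.240.0/20
Subnets: 189.97.128.0/20, 189.97.144.0/20, 189.97.160.0/20, 189.97.176.0/20, 189.97.192.0/20, 189.97.208.0/20, 189.97.224.0/20, 189.97.240.0/20


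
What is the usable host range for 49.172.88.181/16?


Network: 49.172.0.0
Broadcast: 49.172.255.255
First usable = network + 1
Last usable = broadcast - 1
Range: 49.172.0.1 to 49.172.255.254


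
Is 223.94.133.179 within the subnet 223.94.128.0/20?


Subnet network: 223.94.128.0
Test IP AND mask: 223.94.128.0
Yes, 223.94.133.179 is in 223.94.128.0/20


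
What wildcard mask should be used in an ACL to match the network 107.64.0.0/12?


Subnet mask: 255.240.0.0
Wildcard = 255.255.255.255 - subnet mask
255 - 255 = 0
255 - 240 = 15
255 - 0 = 255
255 - 0 = 255
Wildcard: 0.15.255.255


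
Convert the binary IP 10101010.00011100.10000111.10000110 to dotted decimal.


10101010 = 170
00011100 = 28
10000111 = 135
10000110 = 134
IP: 170.28.135.134


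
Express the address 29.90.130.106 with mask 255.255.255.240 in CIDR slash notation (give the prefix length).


Binary: 11111111.11111111.11111111.11110000
Count leading 1s
Prefix: /28


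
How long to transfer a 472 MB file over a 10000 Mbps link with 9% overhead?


Effective throughput = 10000 * (1 - 9/100) = 9100 Mbps
File size in Mb = 472 * 8 = 3776 Mb
Time = 3776 / 9100
Time = 0.4149 seconds


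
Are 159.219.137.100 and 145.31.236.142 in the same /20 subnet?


Mask: 255.255.240.0
159.219.137.100 AND mask = 159.219.128.0
145.31.236.142 AND mask = 145.31.224.0
No, different subnets (159.219.128.0 vs 145.31.224.0)


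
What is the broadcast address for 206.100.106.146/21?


Network: 206.100.104.0/21
Host bits = 11
Set all host bits to 1:
Broadcast: 206.100.111.255


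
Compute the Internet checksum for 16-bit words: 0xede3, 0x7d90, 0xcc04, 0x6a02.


Sum all words (with carry folding):
+ 0xede3 = 0xede3
+ 0x7d90 = 0x6b74
+ 0xcc04 = 0x3779
+ 0x6a02 = 0xa17b
One's complement: ~0xa17b
Checksum = 0x5e84


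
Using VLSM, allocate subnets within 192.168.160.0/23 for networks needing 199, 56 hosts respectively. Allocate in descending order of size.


199 hosts -> /24 (254 usable): 192.168.160.0/24
56 hosts -> /26 (62 usable): 192.168.161.0/26
Allocation: 192.168.160.0/24 (199 hosts, 254 usable); 192.168.161.0/26 (56 hosts, 62 usable)


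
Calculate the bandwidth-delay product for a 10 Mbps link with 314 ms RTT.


BDP = bandwidth * RTT
= 10 Mbps * 314 ms
= 10 * 1e6 * 314 / 1000 bits
= 3140000 bits
= 392500 bytes
= 383.3008 KB
BDP = 3140000 bits (392500 bytes)


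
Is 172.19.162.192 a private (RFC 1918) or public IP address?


RFC 1918 private ranges:
  10.0.0.0/8 (10.0.0.0 - 10.255.255.255)
  172.16.0.0/12 (172.16.0.0 - 172.31.255.255)
  192.168.0.0/16 (192.168.0.0 - 192.168.255.255)
Private (in 172.16.0.0/12)


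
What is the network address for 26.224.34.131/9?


IP:   00011010.11100000.00100010.10000011
Mask: 11111111.10000000.00000000.00000000
AND operation:
Net:  00011010.10000000.00000000.00000000
Network: 26.128.0.0/9


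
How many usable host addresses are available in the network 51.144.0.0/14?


Host bits = 32 - 14 = 18
Total addresses = 2^18 = 262144
Usable = total - 2 (network and broadcast)
Usable hosts: 262142


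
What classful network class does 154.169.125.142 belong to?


First octet: 154
Binary: 10011010
10xxxxxx -> Class B (128-191)
Class B, default mask 255.255.0.0 (/16)


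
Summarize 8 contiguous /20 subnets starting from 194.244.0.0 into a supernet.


Original prefix: /20
Number of subnets: 8 = 2^3
New prefix = 20 - 3 = 17
Supernet: 194.244.0.0/17


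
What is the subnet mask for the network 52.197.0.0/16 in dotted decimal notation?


/16 means 16 network bits, 16 host bits
Binary: 11111111111111110000000000000000
Mask: 255.255.0.0


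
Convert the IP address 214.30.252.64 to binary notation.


214 = 11010110
30 = 00011110
252 = 11111100
64 = 01000000
Binary: 11010110.00011110.11111100.01000000


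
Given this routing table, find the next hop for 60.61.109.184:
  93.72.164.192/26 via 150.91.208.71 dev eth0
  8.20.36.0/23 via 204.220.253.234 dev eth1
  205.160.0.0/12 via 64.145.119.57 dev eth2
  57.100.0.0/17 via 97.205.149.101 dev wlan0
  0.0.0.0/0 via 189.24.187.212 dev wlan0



Longest prefix match for 60.61.109.184:
  /26 93.72.164.192: no
  /23 8.20.36.0: no
  /12 205.160.0.0: no
  /17 57.100.0.0: no
  /0 0.0.0.0: MATCH
Selected: next-hop 189.24.187.212 via wlan0 (matched /0)


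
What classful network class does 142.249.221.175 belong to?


First octet: 142
Binary: 10001110
10xxxxxx -> Class B (128-191)
Class B, default mask 255.255.0.0 (/16)


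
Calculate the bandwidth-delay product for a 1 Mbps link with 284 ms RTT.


BDP = bandwidth * RTT
= 1 Mbps * 284 ms
= 1 * 1e6 * 284 / 1000 bits
= 284000 bits
= 35500 bytes
= 34.668 KB
BDP = 284000 bits (35500 bytes)


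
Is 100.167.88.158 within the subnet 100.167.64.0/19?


Subnet network: 100.167.64.0
Test IP AND mask: 100.167.64.0
Yes, 100.167.88.158 is in 100.167.64.0/19


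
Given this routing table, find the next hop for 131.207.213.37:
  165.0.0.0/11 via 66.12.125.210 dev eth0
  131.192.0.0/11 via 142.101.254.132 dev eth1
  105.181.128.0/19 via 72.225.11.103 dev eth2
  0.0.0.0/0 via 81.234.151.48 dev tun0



Longest prefix match for 131.207.213.37:
  /11 165.0.0.0: no
  /11 131.192.0.0: MATCH
  /19 105.181.128.0: no
  /0 0.0.0.0: MATCH
Selected: next-hop 142.101.254.132 via eth1 (matched /11)


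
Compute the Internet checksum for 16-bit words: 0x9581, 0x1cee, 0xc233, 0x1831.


Sum all words (with carry folding):
+ 0x9581 = 0x9581
+ 0x1cee = 0xb26f
+ 0xc233 = 0x74a3
+ 0x1831 = 0x8cd4
One's complement: ~0x8cd4
Checksum = 0x732b


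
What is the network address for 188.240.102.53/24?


IP:   10111100.11110000.01100110.00110101
Mask: 11111111.11111111.11111111.00000000
AND operation:
Net:  10111100.11110000.01100110.00000000
Network: 188.240.102.0/24


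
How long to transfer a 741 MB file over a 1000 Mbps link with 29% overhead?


Effective throughput = 1000 * (1 - 29/100) = 710 Mbps
File size in Mb = 741 * 8 = 5928 Mb
Time = 5928 / 710
Time = 8.3493 seconds


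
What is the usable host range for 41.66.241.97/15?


Network: 41.66.0.0
Broadcast: 41.67.255.255
First usable = network + 1
Last usable = broadcast - 1
Range: 41.66.0.1 to 41.67.255.254


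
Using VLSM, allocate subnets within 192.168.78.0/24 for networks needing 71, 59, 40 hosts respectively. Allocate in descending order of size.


71 hosts -> /25 (126 usable): 192.168.78.0/25
59 hosts -> /26 (62 usable): 192.168.78.128/26
40 hosts -> /26 (62 usable): 192.168.78.192/26
Allocation: 192.168.78.0/25 (71 hosts, 126 usable); 192.168.78.128/26 (59 hosts, 62 usable); 192.168.78.192/26 (40 hosts, 62 usable)


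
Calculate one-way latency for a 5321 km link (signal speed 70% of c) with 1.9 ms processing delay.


Speed = 0.7 * 3e5 km/s = 210000 km/s
Propagation delay = 5321 / 210000 = 0.0253 s = 25.3381 ms
Processing delay = 1.9 ms
Total one-way latency = 27.2381 ms


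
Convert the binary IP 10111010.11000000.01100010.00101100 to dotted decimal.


10111010 = 186
11000000 = 192
01100010 = 98
00101100 = 44
IP: 186.192.98.44


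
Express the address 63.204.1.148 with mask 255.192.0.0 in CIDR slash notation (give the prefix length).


Binary: 11111111.11000000.00000000.00000000
Count leading 1s
Prefix: /10


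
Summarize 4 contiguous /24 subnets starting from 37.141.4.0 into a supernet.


Original prefix: /24
Number of subnets: 4 = 2^2
New prefix = 24 - 2 = 22
Supernet: 37.141.4.0/22


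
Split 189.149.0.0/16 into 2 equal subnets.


New prefix = 16 + 1 = 17
Each subnet has 32768 addresses
  189.149.0.0/17
  189.149.128.0/17
Subnets: 189.149.0.0/17, 189.149.128.0/17


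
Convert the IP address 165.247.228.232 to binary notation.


165 = 10100101
247 = 11110111
228 = 11100100
232 = 11101000
Binary: 10100101.11110111.11100100.11101000


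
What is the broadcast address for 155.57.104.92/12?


Network: 155.48.0.0/12
Host bits = 20
Set all host bits to 1:
Broadcast: 155.63.255.255


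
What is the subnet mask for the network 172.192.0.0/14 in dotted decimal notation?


/14 means 14 network bits, 18 host bits
Binary: 11111111111111000000000000000000
Mask: 255.252.0.0


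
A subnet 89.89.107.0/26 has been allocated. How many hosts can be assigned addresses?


Host bits = 32 - 26 = 6
Total addresses = 2^6 = 64
Usable = total - 2 (network and broadcast)
Usable hosts: 62


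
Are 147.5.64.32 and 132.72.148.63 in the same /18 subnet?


Mask: 255.255.192.0
147.5.64.32 AND mask = 147.5.64.0
132.72.148.63 AND mask = 132.72.128.0
No, different subnets (147.5.64.0 vs 132.72.128.0)


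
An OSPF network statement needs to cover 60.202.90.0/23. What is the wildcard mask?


Subnet mask: 255.255.254.0
Wildcard = 255.255.255.255 - subnet mask
255 - 255 = 0
255 - 255 = 0
255 - 254 = 1
255 - 0 = 255
Wildcard: 0.0.1.255


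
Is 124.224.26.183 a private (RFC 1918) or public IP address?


RFC 1918 private ranges:
  10.0.0.0/8 (10.0.0.0 - 10.255.255.255)
  172.16.0.0/12 (172.16.0.0 - 172.31.255.255)
  192.168.0.0/16 (192.168.0.0 - 192.168.255.255)
Public (not in any RFC 1918 range)


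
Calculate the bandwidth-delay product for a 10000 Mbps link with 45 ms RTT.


BDP = bandwidth * RTT
= 10000 Mbps * 45 ms
= 10000 * 1e6 * 45 / 1000 bits
= 450000000 bits
= 56250000 bytes
= 54931.6406 KB
BDP = 450000000 bits (56250000 bytes)


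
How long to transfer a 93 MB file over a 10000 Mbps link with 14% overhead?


Effective throughput = 10000 * (1 - 14/100) = 8600 Mbps
File size in Mb = 93 * 8 = 744 Mb
Time = 744 / 8600
Time = 0.0865 seconds


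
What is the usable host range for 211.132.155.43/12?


Network: 211.128.0.0
Broadcast: 211.143.255.255
First usable = network + 1
Last usable = broadcast - 1
Range: 211.128.0.1 to 211.143.255.254


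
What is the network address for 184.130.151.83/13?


IP:   10111000.10000010.10010111.01010011
Mask: 11111111.11111000.00000000.00000000
AND operation:
Net:  10111000.10000000.00000000.00000000
Network: 184.128.0.0/13


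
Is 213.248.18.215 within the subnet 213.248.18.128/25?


Subnet network: 213.248.18.128
Test IP AND mask: 213.248.18.128
Yes, 213.248.18.215 is in 213.248.18.128/25


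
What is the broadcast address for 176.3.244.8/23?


Network: 176.3.244.0/23
Host bits = 9
Set all host bits to 1:
Broadcast: 176.3.245.255


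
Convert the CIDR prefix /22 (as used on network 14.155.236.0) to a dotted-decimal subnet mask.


/22 means 22 network bits, 10 host bits
Binary: 11111111111111111111110000000000
Mask: 255.255.252.0


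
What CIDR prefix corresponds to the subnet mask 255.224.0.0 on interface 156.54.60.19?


Binary: 11111111.11100000.00000000.00000000
Count leading 1s
Prefix: /11


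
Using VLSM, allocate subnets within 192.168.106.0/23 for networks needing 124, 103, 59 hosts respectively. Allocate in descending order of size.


124 hosts -> /25 (126 usable): 192.168.106.0/25
103 hosts -> /25 (126 usable): 192.168.106.128/25
59 hosts -> /26 (62 usable): 192.168.107.0/26
Allocation: 192.168.106.0/25 (124 hosts, 126 usable); 192.168.106.128/25 (103 hosts, 126 usable); 192.168.107.0/26 (59 hosts, 62 usable)


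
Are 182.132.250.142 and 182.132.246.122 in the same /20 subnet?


Mask: 255.255.240.0
182.132.250.142 AND mask = 182.132.240.0
182.132.246.122 AND mask = 182.132.240.0
Yes, same subnet (182.132.240.0)


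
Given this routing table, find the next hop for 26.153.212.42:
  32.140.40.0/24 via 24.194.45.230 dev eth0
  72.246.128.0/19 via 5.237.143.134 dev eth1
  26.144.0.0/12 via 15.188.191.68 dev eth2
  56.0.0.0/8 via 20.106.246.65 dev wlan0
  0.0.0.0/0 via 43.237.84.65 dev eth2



Longest prefix match for 26.153.212.42:
  /24 32.140.40.0: no
  /19 72.246.128.0: no
  /12 26.144.0.0: MATCH
  /8 56.0.0.0: no
  /0 0.0.0.0: MATCH
Selected: next-hop 15.188.191.68 via eth2 (matched /12)


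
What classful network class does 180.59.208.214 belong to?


First octet: 180
Binary: 10110100
10xxxxxx -> Class B (128-191)
Class B, default mask 255.255.0.0 (/16)


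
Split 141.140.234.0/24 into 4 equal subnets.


New prefix = 24 + 2 = 26
Each subnet has 64 addresses
  141.140.234.0/26
  141.140.234.64/26
  141.140.234.128/26
  141.140.234.192/26
Subnets: 141.140.234.0/26, 141.140.234.64/26, 141.140.234.128/26, 141.140.234.192/26


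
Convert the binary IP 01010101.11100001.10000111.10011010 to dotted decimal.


01010101 = 85
11100001 = 225
10000111 = 135
10011010 = 154
IP: 85.225.135.154


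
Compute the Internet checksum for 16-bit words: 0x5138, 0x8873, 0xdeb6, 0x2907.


Sum all words (with carry folding):
+ 0x5138 = 0x5138
+ 0x8873 = 0xd9ab
+ 0xdeb6 = 0xb862
+ 0x2907 = 0xe169
One's complement: ~0xe169
Checksum = 0x1e96


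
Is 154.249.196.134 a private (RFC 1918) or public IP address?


RFC 1918 private ranges:
  10.0.0.0/8 (10.0.0.0 - 10.255.255.255)
  172.16.0.0/12 (172.16.0.0 - 172.31.255.255)
  192.168.0.0/16 (192.168.0.0 - 192.168.255.255)
Public (not in any RFC 1918 range)


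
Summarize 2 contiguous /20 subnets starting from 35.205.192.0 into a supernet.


Original prefix: /20
Number of subnets: 2 = 2^1
New prefix = 20 - 1 = 19
Supernet: 35.205.192.0/19


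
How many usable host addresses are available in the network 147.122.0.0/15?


Host bits = 32 - 15 = 17
Total addresses = 2^17 = 131072
Usable = total - 2 (network and broadcast)
Usable hosts: 131070


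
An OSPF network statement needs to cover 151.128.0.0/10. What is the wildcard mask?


Subnet mask: 255.192.0.0
Wildcard = 255.255.255.255 - subnet mask
255 - 255 = 0
255 - 192 = 63
255 - 0 = 255
255 - 0 = 255
Wildcard: 0.63.255.255


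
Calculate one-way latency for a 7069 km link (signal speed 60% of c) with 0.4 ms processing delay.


Speed = 0.6 * 3e5 km/s = 180000 km/s
Propagation delay = 7069 / 180000 = 0.0393 s = 39.2722 ms
Processing delay = 0.4 ms
Total one-way latency = 39.6722 ms


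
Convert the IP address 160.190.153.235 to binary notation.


160 = 10100000
190 = 10111110
153 = 10011001
235 = 11101011
Binary: 10100000.10111110.10011001.11101011


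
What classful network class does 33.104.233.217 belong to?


First octet: 33
Binary: 00100001
0xxxxxxx -> Class A (1-126)
Class A, default mask 255.0.0.0 (/8)


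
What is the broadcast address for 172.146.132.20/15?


Network: 172.146.0.0/15
Host bits = 17
Set all host bits to 1:
Broadcast: 172.147.255.255


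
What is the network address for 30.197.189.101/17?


IP:   00011110.11000101.10111101.01100101
Mask: 11111111.11111111.10000000.00000000
AND operation:
Net:  00011110.11000101.10000000.00000000
Network: 30.197.128.0/17


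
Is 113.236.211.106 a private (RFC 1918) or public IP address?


RFC 1918 private ranges:
  10.0.0.0/8 (10.0.0.0 - 10.255.255.255)
  172.16.0.0/12 (172.16.0.0 - 172.31.255.255)
  192.168.0.0/16 (192.168.0.0 - 192.168.255.255)
Public (not in any RFC 1918 range)
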